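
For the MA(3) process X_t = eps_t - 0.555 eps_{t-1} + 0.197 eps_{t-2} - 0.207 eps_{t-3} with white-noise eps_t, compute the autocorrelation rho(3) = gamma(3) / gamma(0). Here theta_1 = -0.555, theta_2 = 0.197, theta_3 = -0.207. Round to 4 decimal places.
\rho(3) = -0.1490

For an MA(q) process with theta_0 = 1, the autocovariance is
  gamma(k) = sigma^2 * sum_{i=0..q-k} theta_i * theta_{i+k},
and rho(k) = gamma(k) / gamma(0). Sigma^2 cancels.
  numerator   = (1)*(-0.207) = -0.207.
  denominator = (1)^2 + (-0.555)^2 + (0.197)^2 + (-0.207)^2 = 1.389683.
  rho(3) = -0.207 / 1.389683 = -0.1490.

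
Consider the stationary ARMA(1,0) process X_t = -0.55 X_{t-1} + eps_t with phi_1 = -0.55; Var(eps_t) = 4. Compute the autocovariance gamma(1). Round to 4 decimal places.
\gamma(1) = -3.1541

Multiply the model equation by X_{t-k} and take expectations. With theta_0 = psi_0 = 1 and psi_j the MA(infinity) weights, this gives
  gamma(k) - sum_i phi_i gamma(k-i) = c_k,
  c_k = sigma^2 * sum_{j=k..q} theta_j psi_{j-k}   (c_k = 0 for k > q),
using gamma(-m) = gamma(m).
Pure AR (q = 0): c_0 = sigma^2 = 4, c_k = 0 for k >= 1.
Equations for k = 0 and k = 1 (AR order 1):
  gamma(0) = phi_1 gamma(1) + c_0
  gamma(1) = phi_1 gamma(0) + c_1
Substituting the second into the first: gamma(0) (1 - phi_1^2) = c_0 + phi_1 c_1, so
  gamma(0) = c_0 / (1 - phi_1^2) = 4 / (1 - (-0.55)^2) = 4 / 0.6975 = 5.734767.
  gamma(1) = phi_1 gamma(0) = (-0.55)(5.734767) = -3.154122.
Therefore gamma(1) = -3.1541 (to 4 decimal places).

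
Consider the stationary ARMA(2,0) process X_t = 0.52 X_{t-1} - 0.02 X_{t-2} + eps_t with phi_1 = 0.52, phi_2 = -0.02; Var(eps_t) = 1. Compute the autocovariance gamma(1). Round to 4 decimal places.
\gamma(1) = 0.6891

Multiply the model equation by X_{t-k} and take expectations. With theta_0 = psi_0 = 1 and psi_j the MA(infinity) weights, this gives
  gamma(k) - sum_i phi_i gamma(k-i) = c_k,
  c_k = sigma^2 * sum_{j=k..q} theta_j psi_{j-k}   (c_k = 0 for k > q),
using gamma(-m) = gamma(m).
Pure AR (q = 0): c_0 = sigma^2 = 1, c_k = 0 for k >= 1.
Equations for k = 0, 1, 2 (AR order 2, c_2 = 0):
  (E0) gamma(0) = phi_1 gamma(1) + phi_2 gamma(2) + c_0
  (E1) gamma(1) = phi_1 gamma(0) + phi_2 gamma(1) + c_1
  (E2) gamma(2) = phi_1 gamma(1) + phi_2 gamma(0)
From (E1): gamma(1) = A gamma(0) + B with
  A = phi_1 / (1 - phi_2) = 0.52 / 1.02 = 0.509804,   B = c_1 / (1 - phi_2) = 0 / 1.02 = 0.
Insert (E2) into (E0): gamma(0) (1 - phi_2^2) = phi_1 (1 + phi_2) gamma(1) + c_0.
  phi_1 (1 + phi_2) = (0.52)(0.98) = 0.5096,   1 - phi_2^2 = 0.9996.
Replace gamma(1) by A gamma(0) + B and collect gamma(0):
  gamma(0) [0.9996 - (0.5096)(0.509804)] = c_0 = 1
  gamma(0) * 0.739804 = 1
  gamma(0) = 1 / 0.739804 = 1.35171.
  gamma(1) = A gamma(0) = (0.509804)(1.35171) = 0.689107.
Therefore gamma(1) = 0.6891 (to 4 decimal places).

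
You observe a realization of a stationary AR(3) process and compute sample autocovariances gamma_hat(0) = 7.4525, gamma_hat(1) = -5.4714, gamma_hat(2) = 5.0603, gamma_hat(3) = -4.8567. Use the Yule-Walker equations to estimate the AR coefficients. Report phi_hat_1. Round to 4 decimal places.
\hat\phi_{1} = -0.4520

The Yule-Walker equations for an AR(p) process read, in matrix form,
  Gamma_p phi = r_p,   with   (Gamma_p)_{ij} = gamma(|i - j|),
                       (r_p)_i = gamma(i),   i,j = 1..p.
Substitute the sample gammas (Toeplitz matrix and right-hand side of size 3):
  Gamma_p = [[7.4525, -5.4714, 5.0603], [-5.4714, 7.4525, -5.4714], [5.0603, -5.4714, 7.4525]]
  r_p     = [-5.4714, 5.0603, -4.8567]
Written out (R1..R3):
  (R1) 7.4525 phi_1 - 5.4714 phi_2 + 5.0603 phi_3 = -5.4714
  (R2) -5.4714 phi_1 + 7.4525 phi_2 - 5.4714 phi_3 = 5.0603
  (R3) 5.0603 phi_1 - 5.4714 phi_2 + 7.4525 phi_3 = -4.8567
Gaussian elimination:
  R2 <- R2 - (-5.4714/7.4525) R1 = R2 - (-0.73417) R1:  3.435564 phi_2 - 1.756281 phi_3 = 1.043364
  R3 <- R3 - (5.0603/7.4525) R1 = R3 - (0.679007) R1:  -1.756281 phi_2 + 4.016521 phi_3 = -1.141581
  R3 <- R3 - (-1.756281/3.435564) R2 = R3 - (-0.511206) R2:  3.118699 phi_3 = -0.608207
Back-substitution:
  phi_hat_3 = -0.608207 / 3.118699 = -0.195019
  phi_hat_2 = (1.043364 - (-1.756281)(-0.195019)) / 3.435564 = 0.204
  phi_hat_1 = (-5.4714 - (-5.4714)(0.204) - (5.0603)(-0.195019)) / 7.4525 = -0.45198
So phi_hat = [-0.4520, 0.2040, -0.1950].
Therefore phi_hat_1 = -0.4520.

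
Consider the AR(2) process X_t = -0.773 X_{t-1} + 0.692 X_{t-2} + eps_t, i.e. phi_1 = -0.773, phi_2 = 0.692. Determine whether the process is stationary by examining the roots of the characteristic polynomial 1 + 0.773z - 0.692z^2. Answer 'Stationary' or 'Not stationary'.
\text{Not stationary}

The AR(p) characteristic polynomial is P(z) = 1 + 0.773z - 0.692z^2.
Stationarity requires all roots to lie outside the unit circle, i.e. |z| > 1 for every root.
Set 1 + (0.773) z + (-0.692) z^2 = 0, i.e. a z^2 + b z + c = 0 with a = -0.692, b = 0.773, c = 1.
Discriminant D = b^2 - 4ac = (0.773)^2 - 4*(-0.692)*1 = 0.597529 - (-2.768) = 3.365529.
D >= 0, so the roots are real: z = (-b +/- sqrt(D)) / (2a) = (-0.773 +/- 1.834538) / (-1.384).
  z_1 = (-0.773 + 1.834538) / (-1.384) = -0.767,   |z_1| = 0.767.
  z_2 = (-0.773 - 1.834538) / (-1.384) = 1.8841,   |z_2| = 1.8841.
Moduli of all roots: 0.7670, 1.8841.
All moduli strictly greater than 1? No.
Verdict: Not stationary.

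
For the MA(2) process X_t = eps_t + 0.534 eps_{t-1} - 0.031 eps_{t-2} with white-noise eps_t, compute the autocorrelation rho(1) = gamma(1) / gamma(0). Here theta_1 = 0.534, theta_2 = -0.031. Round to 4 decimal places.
\rho(1) = 0.4023

For an MA(q) process with theta_0 = 1, the autocovariance is
  gamma(k) = sigma^2 * sum_{i=0..q-k} theta_i * theta_{i+k},
and rho(k) = gamma(k) / gamma(0). Sigma^2 cancels.
  numerator   = (1)*(0.534) + (0.534)*(-0.031) = 0.517446.
  denominator = (1)^2 + (0.534)^2 + (-0.031)^2 = 1.286117.
  rho(1) = 0.517446 / 1.286117 = 0.4023.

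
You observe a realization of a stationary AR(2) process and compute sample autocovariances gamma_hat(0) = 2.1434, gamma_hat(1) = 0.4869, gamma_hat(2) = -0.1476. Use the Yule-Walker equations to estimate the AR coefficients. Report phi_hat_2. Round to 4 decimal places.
\hat\phi_{2} = -0.1270

The Yule-Walker equations for an AR(p) process read, in matrix form,
  Gamma_p phi = r_p,   with   (Gamma_p)_{ij} = gamma(|i - j|),
                       (r_p)_i = gamma(i),   i,j = 1..p.
Substitute the sample gammas (Toeplitz matrix and right-hand side of size 2):
  Gamma_p = [[2.1434, 0.4869], [0.4869, 2.1434]]
  r_p     = [0.4869, -0.1476]
Written out:
  2.1434 phi_1 + 0.4869 phi_2 = 0.4869
  0.4869 phi_1 + 2.1434 phi_2 = -0.1476
Solve by Cramer's rule:
  det = gamma(0)^2 - gamma(1)^2 = (2.1434)^2 - (0.4869)^2 = 4.59416356 - 0.23707161 = 4.35709195
  phi_hat_1 = [gamma(1) gamma(0) - gamma(1) gamma(2)] / det = [(0.4869)(2.1434) - (0.4869)(-0.1476)] / 4.35709195 = 1.1154879 / 4.35709195 = 0.256
  phi_hat_2 = [gamma(0) gamma(2) - gamma(1)^2] / det = [(2.1434)(-0.1476) - (0.4869)^2] / 4.35709195 = -0.55343745 / 4.35709195 = -0.127
So phi_hat = [0.2560, -0.1270].
Therefore phi_hat_2 = -0.1270.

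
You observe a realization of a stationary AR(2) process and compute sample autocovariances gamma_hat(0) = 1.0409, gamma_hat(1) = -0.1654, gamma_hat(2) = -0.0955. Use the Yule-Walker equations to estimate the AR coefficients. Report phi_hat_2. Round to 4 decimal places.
\hat\phi_{2} = -0.1200

The Yule-Walker equations for an AR(p) process read, in matrix form,
  Gamma_p phi = r_p,   with   (Gamma_p)_{ij} = gamma(|i - j|),
                       (r_p)_i = gamma(i),   i,j = 1..p.
Substitute the sample gammas (Toeplitz matrix and right-hand side of size 2):
  Gamma_p = [[1.0409, -0.1654], [-0.1654, 1.0409]]
  r_p     = [-0.1654, -0.0955]
Written out:
  1.0409 phi_1 - 0.1654 phi_2 = -0.1654
  -0.1654 phi_1 + 1.0409 phi_2 = -0.0955
Solve by Cramer's rule:
  det = gamma(0)^2 - gamma(1)^2 = (1.0409)^2 - (-0.1654)^2 = 1.08347281 - 0.02735716 = 1.05611565
  phi_hat_1 = [gamma(1) gamma(0) - gamma(1) gamma(2)] / det = [(-0.1654)(1.0409) - (-0.1654)(-0.0955)] / 1.05611565 = -0.18796056 / 1.05611565 = -0.178
  phi_hat_2 = [gamma(0) gamma(2) - gamma(1)^2] / det = [(1.0409)(-0.0955) - (-0.1654)^2] / 1.05611565 = -0.12676311 / 1.05611565 = -0.12
So phi_hat = [-0.1780, -0.1200].
Therefore phi_hat_2 = -0.1200.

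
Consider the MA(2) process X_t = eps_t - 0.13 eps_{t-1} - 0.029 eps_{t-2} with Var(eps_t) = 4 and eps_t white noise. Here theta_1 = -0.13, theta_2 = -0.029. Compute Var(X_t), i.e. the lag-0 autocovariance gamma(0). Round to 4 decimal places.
\gamma(0) = 4.0710

For an MA(q) process X_t = eps_t + sum_i theta_i eps_{t-i} with
Var(eps_t) = sigma^2, the variance is
  gamma(0) = sigma^2 * (1 + sum_i theta_i^2).
  sum_i theta_i^2 = (-0.13)^2 + (-0.029)^2 = 0.0169 + 0.000841 = 0.017741.
  gamma(0) = 4 * (1 + 0.017741) = 4 * 1.017741 = 4.070964, which rounds to 4.0710.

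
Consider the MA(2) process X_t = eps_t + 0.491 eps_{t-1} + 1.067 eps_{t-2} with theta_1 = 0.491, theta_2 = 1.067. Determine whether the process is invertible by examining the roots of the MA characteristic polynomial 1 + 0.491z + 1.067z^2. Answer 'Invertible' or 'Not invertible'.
\text{Not invertible}

The MA(q) characteristic polynomial is P(z) = 1 + 0.491z + 1.067z^2.
Invertibility requires all roots to lie outside the unit circle, i.e. |z| > 1 for every root.
Set 1 + (0.491) z + (1.067) z^2 = 0, i.e. a z^2 + b z + c = 0 with a = 1.067, b = 0.491, c = 1.
Discriminant D = b^2 - 4ac = (0.491)^2 - 4*(1.067)*1 = 0.241081 - (4.268) = -4.026919.
D < 0, so the roots are the complex-conjugate pair z = (-b +/- i sqrt(-D)) / (2a) = -0.2301 +/- 0.9404i.
For a conjugate pair |z|^2 = z * conj(z) = (product of roots) = c/a = 1/(1.067) = 0.937207, so |z| = sqrt(0.937207) = 0.9681 for both roots.
Moduli of all roots: 0.9681, 0.9681.
All moduli strictly greater than 1? No.
Verdict: Not invertible.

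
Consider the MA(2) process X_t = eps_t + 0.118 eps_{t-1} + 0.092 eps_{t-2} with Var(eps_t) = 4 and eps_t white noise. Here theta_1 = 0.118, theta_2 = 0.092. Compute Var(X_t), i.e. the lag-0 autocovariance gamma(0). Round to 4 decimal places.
\gamma(0) = 4.0896

For an MA(q) process X_t = eps_t + sum_i theta_i eps_{t-i} with
Var(eps_t) = sigma^2, the variance is
  gamma(0) = sigma^2 * (1 + sum_i theta_i^2).
  sum_i theta_i^2 = (0.118)^2 + (0.092)^2 = 0.013924 + 0.008464 = 0.022388.
  gamma(0) = 4 * (1 + 0.022388) = 4 * 1.022388 = 4.089552, which rounds to 4.0896.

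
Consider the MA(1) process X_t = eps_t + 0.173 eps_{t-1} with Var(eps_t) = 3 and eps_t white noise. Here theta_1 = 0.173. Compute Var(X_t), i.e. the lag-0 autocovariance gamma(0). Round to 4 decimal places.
\gamma(0) = 3.0898

For an MA(q) process X_t = eps_t + sum_i theta_i eps_{t-i} with
Var(eps_t) = sigma^2, the variance is
  gamma(0) = sigma^2 * (1 + sum_i theta_i^2).
  sum_i theta_i^2 = (0.173)^2 = 0.029929.
  gamma(0) = 3 * (1 + 0.029929) = 3 * 1.029929 = 3.089787, which rounds to 3.0898.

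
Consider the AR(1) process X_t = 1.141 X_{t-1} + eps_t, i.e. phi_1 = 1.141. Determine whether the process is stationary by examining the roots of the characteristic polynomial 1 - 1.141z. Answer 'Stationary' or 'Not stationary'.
\text{Not stationary}

The AR(p) characteristic polynomial is P(z) = 1 - 1.141z.
Stationarity requires all roots to lie outside the unit circle, i.e. |z| > 1 for every root.
This is linear in z: 1 + (-1.141) z = 0  =>  z = -1/(-1.141) = 0.876424,  |z| = 0.876424.
Moduli of all roots: 0.8764.
All moduli strictly greater than 1? No.
Verdict: Not stationary.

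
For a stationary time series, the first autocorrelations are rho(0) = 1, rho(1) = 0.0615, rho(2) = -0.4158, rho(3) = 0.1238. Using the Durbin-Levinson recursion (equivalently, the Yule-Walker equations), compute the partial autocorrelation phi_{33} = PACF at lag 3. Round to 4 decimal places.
\phi_{33} = 0.2270

The PACF at lag k is phi_{kk}, the last component of the solution
to the Yule-Walker system G_k phi = r_k where
  (G_k)_{ij} = rho(|i - j|), (r_k)_i = rho(i), i,j = 1..k.
Equivalently, Durbin-Levinson gives phi_{kk} iteratively:
  phi_{11} = rho(1)
  phi_{kk} = [rho(k) - sum_{j=1..k-1} phi_{k-1,j} rho(k-j)]
            / [1 - sum_{j=1..k-1} phi_{k-1,j} rho(j)],
  phi_{k,j} = phi_{k-1,j} - phi_{kk} phi_{k-1,k-j},  j = 1..k-1.
Step k = 1:
  phi_11 = rho(1) = 0.0615.
Step k = 2:
  phi_22 = [rho(2) - phi_11 rho(1)] / [1 - phi_11 rho(1)] = [-0.4158 - (0.0615)(0.0615)] / [1 - (0.0615)(0.0615)]
         = -0.41958225 / 0.99621775 = -0.421175.
  Update: phi_21 = phi_11 - phi_22 phi_11 = 0.0615 - (-0.421175)(0.0615) = 0.087402.
Step k = 3:
  phi_33 = [rho(3) - phi_21 rho(2) - phi_22 rho(1)] / [1 - phi_21 rho(1) - phi_22 rho(2)]
    numerator   = 0.1238 - (0.087402)(-0.4158) - (-0.421175)(0.0615) = 0.18604414
    denominator = 1 - (0.087402)(0.0615) - (-0.421175)(-0.4158) = 0.8195001
  phi_33 = 0.18604414 / 0.8195001 = 0.227.
Therefore phi_{33} = 0.2270.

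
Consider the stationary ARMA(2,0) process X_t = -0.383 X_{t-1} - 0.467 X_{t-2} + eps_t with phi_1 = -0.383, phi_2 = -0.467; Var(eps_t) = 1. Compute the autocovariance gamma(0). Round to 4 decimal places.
\gamma(0) = 1.3725

Multiply the model equation by X_{t-k} and take expectations. With theta_0 = psi_0 = 1 and psi_j the MA(infinity) weights, this gives
  gamma(k) - sum_i phi_i gamma(k-i) = c_k,
  c_k = sigma^2 * sum_{j=k..q} theta_j psi_{j-k}   (c_k = 0 for k > q),
using gamma(-m) = gamma(m).
Pure AR (q = 0): c_0 = sigma^2 = 1, c_k = 0 for k >= 1.
Equations for k = 0, 1, 2 (AR order 2, c_2 = 0):
  (E0) gamma(0) = phi_1 gamma(1) + phi_2 gamma(2) + c_0
  (E1) gamma(1) = phi_1 gamma(0) + phi_2 gamma(1) + c_1
  (E2) gamma(2) = phi_1 gamma(1) + phi_2 gamma(0)
From (E1): gamma(1) = A gamma(0) + B with
  A = phi_1 / (1 - phi_2) = -0.383 / 1.467 = -0.261077,   B = c_1 / (1 - phi_2) = 0 / 1.467 = 0.
Insert (E2) into (E0): gamma(0) (1 - phi_2^2) = phi_1 (1 + phi_2) gamma(1) + c_0.
  phi_1 (1 + phi_2) = (-0.383)(0.533) = -0.204139,   1 - phi_2^2 = 0.781911.
Replace gamma(1) by A gamma(0) + B and collect gamma(0):
  gamma(0) [0.781911 - (-0.204139)(-0.261077)] = c_0 = 1
  gamma(0) * 0.728615 = 1
  gamma(0) = 1 / 0.728615 = 1.372467.
Therefore gamma(0) = 1.3725 (to 4 decimal places).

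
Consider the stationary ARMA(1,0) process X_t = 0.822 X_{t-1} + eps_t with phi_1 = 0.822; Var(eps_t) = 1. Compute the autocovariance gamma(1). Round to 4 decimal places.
\gamma(1) = 2.5346

Multiply the model equation by X_{t-k} and take expectations. With theta_0 = psi_0 = 1 and psi_j the MA(infinity) weights, this gives
  gamma(k) - sum_i phi_i gamma(k-i) = c_k,
  c_k = sigma^2 * sum_{j=k..q} theta_j psi_{j-k}   (c_k = 0 for k > q),
using gamma(-m) = gamma(m).
Pure AR (q = 0): c_0 = sigma^2 = 1, c_k = 0 for k >= 1.
Equations for k = 0 and k = 1 (AR order 1):
  gamma(0) = phi_1 gamma(1) + c_0
  gamma(1) = phi_1 gamma(0) + c_1
Substituting the second into the first: gamma(0) (1 - phi_1^2) = c_0 + phi_1 c_1, so
  gamma(0) = c_0 / (1 - phi_1^2) = 1 / (1 - (0.822)^2) = 1 / 0.324316 = 3.083412.
  gamma(1) = phi_1 gamma(0) = (0.822)(3.083412) = 2.534565.
Therefore gamma(1) = 2.5346 (to 4 decimal places).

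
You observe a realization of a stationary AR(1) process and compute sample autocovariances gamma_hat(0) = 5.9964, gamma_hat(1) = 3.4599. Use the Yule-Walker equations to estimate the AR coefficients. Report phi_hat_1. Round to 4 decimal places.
\hat\phi_{1} = 0.5770

The Yule-Walker equations for an AR(p) process read, in matrix form,
  Gamma_p phi = r_p,   with   (Gamma_p)_{ij} = gamma(|i - j|),
                       (r_p)_i = gamma(i),   i,j = 1..p.
Substitute the sample gammas (Toeplitz matrix and right-hand side of size 1):
  Gamma_p = [[5.9964]]
  r_p     = [3.4599]
With p = 1 this is the single equation gamma(0) phi_1 = gamma(1):
  phi_hat_1 = gamma(1) / gamma(0) = 3.4599 / 5.9964 = 0.5770.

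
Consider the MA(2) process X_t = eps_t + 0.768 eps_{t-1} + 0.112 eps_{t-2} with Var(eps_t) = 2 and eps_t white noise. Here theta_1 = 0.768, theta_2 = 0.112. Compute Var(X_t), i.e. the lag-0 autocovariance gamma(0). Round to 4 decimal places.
\gamma(0) = 3.2047

For an MA(q) process X_t = eps_t + sum_i theta_i eps_{t-i} with
Var(eps_t) = sigma^2, the variance is
  gamma(0) = sigma^2 * (1 + sum_i theta_i^2).
  sum_i theta_i^2 = (0.768)^2 + (0.112)^2 = 0.589824 + 0.012544 = 0.602368.
  gamma(0) = 2 * (1 + 0.602368) = 2 * 1.602368 = 3.204736, which rounds to 3.2047.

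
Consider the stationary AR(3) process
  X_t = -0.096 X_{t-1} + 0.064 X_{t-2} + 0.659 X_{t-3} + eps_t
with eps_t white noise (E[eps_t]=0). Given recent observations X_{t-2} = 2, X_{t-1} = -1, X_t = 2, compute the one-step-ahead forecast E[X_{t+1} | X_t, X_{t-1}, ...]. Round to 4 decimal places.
E[X_{t+1} \mid \mathcal F_t] = 1.0620

For an AR(p) model X_t = c + sum_i phi_i X_{t-i} + eps_t, the
one-step-ahead conditional mean is
  E[X_{t+1} | X_t, ...] = c + sum_i phi_i X_{t+1-i}.
Substitute known values:
  E[X_{t+1} | ...] = (-0.096) * (2) + (0.064) * (-1) + (0.659) * (2)
                   = 1.0620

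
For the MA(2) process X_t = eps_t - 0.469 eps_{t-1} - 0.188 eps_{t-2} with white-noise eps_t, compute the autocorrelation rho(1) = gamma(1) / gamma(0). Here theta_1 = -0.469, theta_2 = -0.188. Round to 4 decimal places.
\rho(1) = -0.3034

For an MA(q) process with theta_0 = 1, the autocovariance is
  gamma(k) = sigma^2 * sum_{i=0..q-k} theta_i * theta_{i+k},
and rho(k) = gamma(k) / gamma(0). Sigma^2 cancels.
  numerator   = (1)*(-0.469) + (-0.469)*(-0.188) = -0.380828.
  denominator = (1)^2 + (-0.469)^2 + (-0.188)^2 = 1.255305.
  rho(1) = -0.380828 / 1.255305 = -0.3034.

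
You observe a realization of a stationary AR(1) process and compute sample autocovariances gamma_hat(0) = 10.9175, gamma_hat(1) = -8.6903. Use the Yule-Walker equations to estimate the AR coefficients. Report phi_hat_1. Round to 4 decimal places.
\hat\phi_{1} = -0.7960

The Yule-Walker equations for an AR(p) process read, in matrix form,
  Gamma_p phi = r_p,   with   (Gamma_p)_{ij} = gamma(|i - j|),
                       (r_p)_i = gamma(i),   i,j = 1..p.
Substitute the sample gammas (Toeplitz matrix and right-hand side of size 1):
  Gamma_p = [[10.9175]]
  r_p     = [-8.6903]
With p = 1 this is the single equation gamma(0) phi_1 = gamma(1):
  phi_hat_1 = gamma(1) / gamma(0) = -8.6903 / 10.9175 = -0.7960.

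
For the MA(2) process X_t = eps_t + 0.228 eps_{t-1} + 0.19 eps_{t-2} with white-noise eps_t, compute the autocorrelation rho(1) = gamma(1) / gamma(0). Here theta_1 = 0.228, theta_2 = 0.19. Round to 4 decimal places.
\rho(1) = 0.2494

For an MA(q) process with theta_0 = 1, the autocovariance is
  gamma(k) = sigma^2 * sum_{i=0..q-k} theta_i * theta_{i+k},
and rho(k) = gamma(k) / gamma(0). Sigma^2 cancels.
  numerator   = (1)*(0.228) + (0.228)*(0.19) = 0.27132.
  denominator = (1)^2 + (0.228)^2 + (0.19)^2 = 1.088084.
  rho(1) = 0.27132 / 1.088084 = 0.2494.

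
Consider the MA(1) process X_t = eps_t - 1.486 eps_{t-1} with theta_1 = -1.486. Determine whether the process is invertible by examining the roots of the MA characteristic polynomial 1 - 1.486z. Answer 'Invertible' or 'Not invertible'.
\text{Not invertible}

The MA(q) characteristic polynomial is P(z) = 1 - 1.486z.
Invertibility requires all roots to lie outside the unit circle, i.e. |z| > 1 for every root.
This is linear in z: 1 + (-1.486) z = 0  =>  z = -1/(-1.486) = 0.672948,  |z| = 0.672948.
Moduli of all roots: 0.6729.
All moduli strictly greater than 1? No.
Verdict: Not invertible.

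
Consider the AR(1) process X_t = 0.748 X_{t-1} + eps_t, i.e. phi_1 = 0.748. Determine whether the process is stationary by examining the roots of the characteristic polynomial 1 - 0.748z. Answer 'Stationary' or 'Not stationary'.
\text{Stationary}

The AR(p) characteristic polynomial is P(z) = 1 - 0.748z.
Stationarity requires all roots to lie outside the unit circle, i.e. |z| > 1 for every root.
This is linear in z: 1 + (-0.748) z = 0  =>  z = -1/(-0.748) = 1.336898,  |z| = 1.336898.
Moduli of all roots: 1.3369.
All moduli strictly greater than 1? Yes.
Verdict: Stationary.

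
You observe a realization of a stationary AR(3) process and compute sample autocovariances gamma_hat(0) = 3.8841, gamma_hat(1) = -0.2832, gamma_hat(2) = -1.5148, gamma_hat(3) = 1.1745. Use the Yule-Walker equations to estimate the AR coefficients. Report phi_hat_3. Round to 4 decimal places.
\hat\phi_{3} = 0.2790

The Yule-Walker equations for an AR(p) process read, in matrix form,
  Gamma_p phi = r_p,   with   (Gamma_p)_{ij} = gamma(|i - j|),
                       (r_p)_i = gamma(i),   i,j = 1..p.
Substitute the sample gammas (Toeplitz matrix and right-hand side of size 3):
  Gamma_p = [[3.8841, -0.2832, -1.5148], [-0.2832, 3.8841, -0.2832], [-1.5148, -0.2832, 3.8841]]
  r_p     = [-0.2832, -1.5148, 1.1745]
Written out (R1..R3):
  (R1) 3.8841 phi_1 - 0.2832 phi_2 - 1.5148 phi_3 = -0.2832
  (R2) -0.2832 phi_1 + 3.8841 phi_2 - 0.2832 phi_3 = -1.5148
  (R3) -1.5148 phi_1 - 0.2832 phi_2 + 3.8841 phi_3 = 1.1745
Gaussian elimination:
  R2 <- R2 - (-0.2832/3.8841) R1 = R2 - (-0.072913) R1:  3.863451 phi_2 - 0.393648 phi_3 = -1.535449
  R3 <- R3 - (-1.5148/3.8841) R1 = R3 - (-0.39) R1:  -0.393648 phi_2 + 3.293328 phi_3 = 1.064052
  R3 <- R3 - (-0.393648/3.863451) R2 = R3 - (-0.10189) R2:  3.253219 phi_3 = 0.907605
Back-substitution:
  phi_hat_3 = 0.907605 / 3.253219 = 0.278987
  phi_hat_2 = (-1.535449 - (-0.393648)(0.278987)) / 3.863451 = -0.369003
  phi_hat_1 = (-0.2832 - (-0.2832)(-0.369003) - (-1.5148)(0.278987)) / 3.8841 = 0.008987
So phi_hat = [0.0090, -0.3690, 0.2790].
Therefore phi_hat_3 = 0.2790.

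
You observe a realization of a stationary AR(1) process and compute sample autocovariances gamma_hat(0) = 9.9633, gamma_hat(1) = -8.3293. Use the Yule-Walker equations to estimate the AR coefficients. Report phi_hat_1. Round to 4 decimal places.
\hat\phi_{1} = -0.8360

The Yule-Walker equations for an AR(p) process read, in matrix form,
  Gamma_p phi = r_p,   with   (Gamma_p)_{ij} = gamma(|i - j|),
                       (r_p)_i = gamma(i),   i,j = 1..p.
Substitute the sample gammas (Toeplitz matrix and right-hand side of size 1):
  Gamma_p = [[9.9633]]
  r_p     = [-8.3293]
With p = 1 this is the single equation gamma(0) phi_1 = gamma(1):
  phi_hat_1 = gamma(1) / gamma(0) = -8.3293 / 9.9633 = -0.8360.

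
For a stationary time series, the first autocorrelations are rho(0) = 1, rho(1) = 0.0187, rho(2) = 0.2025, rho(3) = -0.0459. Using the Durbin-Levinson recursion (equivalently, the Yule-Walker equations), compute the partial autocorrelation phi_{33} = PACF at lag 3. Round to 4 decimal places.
\phi_{33} = -0.0550

The PACF at lag k is phi_{kk}, the last component of the solution
to the Yule-Walker system G_k phi = r_k where
  (G_k)_{ij} = rho(|i - j|), (r_k)_i = rho(i), i,j = 1..k.
Equivalently, Durbin-Levinson gives phi_{kk} iteratively:
  phi_{11} = rho(1)
  phi_{kk} = [rho(k) - sum_{j=1..k-1} phi_{k-1,j} rho(k-j)]
            / [1 - sum_{j=1..k-1} phi_{k-1,j} rho(j)],
  phi_{k,j} = phi_{k-1,j} - phi_{kk} phi_{k-1,k-j},  j = 1..k-1.
Step k = 1:
  phi_11 = rho(1) = 0.0187.
Step k = 2:
  phi_22 = [rho(2) - phi_11 rho(1)] / [1 - phi_11 rho(1)] = [0.2025 - (0.0187)(0.0187)] / [1 - (0.0187)(0.0187)]
         = 0.20215031 / 0.99965031 = 0.202221.
  Update: phi_21 = phi_11 - phi_22 phi_11 = 0.0187 - (0.202221)(0.0187) = 0.014918.
Step k = 3:
  phi_33 = [rho(3) - phi_21 rho(2) - phi_22 rho(1)] / [1 - phi_21 rho(1) - phi_22 rho(2)]
    numerator   = -0.0459 - (0.014918)(0.2025) - (0.202221)(0.0187) = -0.05270252
    denominator = 1 - (0.014918)(0.0187) - (0.202221)(0.2025) = 0.95877127
  phi_33 = -0.05270252 / 0.95877127 = -0.055.
Therefore phi_{33} = -0.0550.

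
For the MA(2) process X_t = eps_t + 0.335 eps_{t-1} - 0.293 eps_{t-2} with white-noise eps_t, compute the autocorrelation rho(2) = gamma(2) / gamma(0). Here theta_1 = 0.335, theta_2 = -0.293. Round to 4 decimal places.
\rho(2) = -0.2446

For an MA(q) process with theta_0 = 1, the autocovariance is
  gamma(k) = sigma^2 * sum_{i=0..q-k} theta_i * theta_{i+k},
and rho(k) = gamma(k) / gamma(0). Sigma^2 cancels.
  numerator   = (1)*(-0.293) = -0.293.
  denominator = (1)^2 + (0.335)^2 + (-0.293)^2 = 1.198074.
  rho(2) = -0.293 / 1.198074 = -0.2446.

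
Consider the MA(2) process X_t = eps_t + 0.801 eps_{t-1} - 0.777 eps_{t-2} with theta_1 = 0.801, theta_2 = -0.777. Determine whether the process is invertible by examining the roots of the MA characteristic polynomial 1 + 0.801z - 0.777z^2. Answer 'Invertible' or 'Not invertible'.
\text{Not invertible}

The MA(q) characteristic polynomial is P(z) = 1 + 0.801z - 0.777z^2.
Invertibility requires all roots to lie outside the unit circle, i.e. |z| > 1 for every root.
Set 1 + (0.801) z + (-0.777) z^2 = 0, i.e. a z^2 + b z + c = 0 with a = -0.777, b = 0.801, c = 1.
Discriminant D = b^2 - 4ac = (0.801)^2 - 4*(-0.777)*1 = 0.641601 - (-3.108) = 3.749601.
D >= 0, so the roots are real: z = (-b +/- sqrt(D)) / (2a) = (-0.801 +/- 1.936389) / (-1.554).
  z_1 = (-0.801 + 1.936389) / (-1.554) = -0.7306,   |z_1| = 0.7306.
  z_2 = (-0.801 - 1.936389) / (-1.554) = 1.7615,   |z_2| = 1.7615.
Moduli of all roots: 0.7306, 1.7615.
All moduli strictly greater than 1? No.
Verdict: Not invertible.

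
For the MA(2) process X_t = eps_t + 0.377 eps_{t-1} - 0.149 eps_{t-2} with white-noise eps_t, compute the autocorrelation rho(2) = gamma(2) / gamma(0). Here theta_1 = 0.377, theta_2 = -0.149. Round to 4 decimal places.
\rho(2) = -0.1280

For an MA(q) process with theta_0 = 1, the autocovariance is
  gamma(k) = sigma^2 * sum_{i=0..q-k} theta_i * theta_{i+k},
and rho(k) = gamma(k) / gamma(0). Sigma^2 cancels.
  numerator   = (1)*(-0.149) = -0.149.
  denominator = (1)^2 + (0.377)^2 + (-0.149)^2 = 1.16433.
  rho(2) = -0.149 / 1.16433 = -0.1280.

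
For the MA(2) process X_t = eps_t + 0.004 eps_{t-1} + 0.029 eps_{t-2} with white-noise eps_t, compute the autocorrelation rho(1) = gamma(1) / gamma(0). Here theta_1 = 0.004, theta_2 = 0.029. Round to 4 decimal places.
\rho(1) = 0.0041

For an MA(q) process with theta_0 = 1, the autocovariance is
  gamma(k) = sigma^2 * sum_{i=0..q-k} theta_i * theta_{i+k},
and rho(k) = gamma(k) / gamma(0). Sigma^2 cancels.
  numerator   = (1)*(0.004) + (0.004)*(0.029) = 0.004116.
  denominator = (1)^2 + (0.004)^2 + (0.029)^2 = 1.000857.
  rho(1) = 0.004116 / 1.000857 = 0.0041.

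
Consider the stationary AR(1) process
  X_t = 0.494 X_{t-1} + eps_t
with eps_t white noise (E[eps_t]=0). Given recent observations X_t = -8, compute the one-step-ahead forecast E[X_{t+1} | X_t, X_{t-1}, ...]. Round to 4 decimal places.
E[X_{t+1} \mid \mathcal F_t] = -3.9520

For an AR(p) model X_t = c + sum_i phi_i X_{t-i} + eps_t, the
one-step-ahead conditional mean is
  E[X_{t+1} | X_t, ...] = c + sum_i phi_i X_{t+1-i}.
Substitute known values:
  E[X_{t+1} | ...] = (0.494) * (-8)
                   = -3.9520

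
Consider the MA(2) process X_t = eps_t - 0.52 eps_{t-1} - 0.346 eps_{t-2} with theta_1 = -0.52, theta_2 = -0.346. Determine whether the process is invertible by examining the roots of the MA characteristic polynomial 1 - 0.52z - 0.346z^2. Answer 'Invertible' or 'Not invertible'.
\text{Invertible}

The MA(q) characteristic polynomial is P(z) = 1 - 0.52z - 0.346z^2.
Invertibility requires all roots to lie outside the unit circle, i.e. |z| > 1 for every root.
Set 1 + (-0.52) z + (-0.346) z^2 = 0, i.e. a z^2 + b z + c = 0 with a = -0.346, b = -0.52, c = 1.
Discriminant D = b^2 - 4ac = (-0.52)^2 - 4*(-0.346)*1 = 0.2704 - (-1.384) = 1.6544.
D >= 0, so the roots are real: z = (-b +/- sqrt(D)) / (2a) = (0.52 +/- 1.286235) / (-0.692).
  z_1 = (0.52 + 1.286235) / (-0.692) = -2.6102,   |z_1| = 2.6102.
  z_2 = (0.52 - 1.286235) / (-0.692) = 1.1073,   |z_2| = 1.1073.
Moduli of all roots: 2.6102, 1.1073.
All moduli strictly greater than 1? Yes.
Verdict: Invertible.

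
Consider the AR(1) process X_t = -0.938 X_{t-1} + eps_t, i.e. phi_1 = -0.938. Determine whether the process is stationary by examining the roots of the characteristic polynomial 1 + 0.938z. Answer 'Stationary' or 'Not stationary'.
\text{Stationary}

The AR(p) characteristic polynomial is P(z) = 1 + 0.938z.
Stationarity requires all roots to lie outside the unit circle, i.e. |z| > 1 for every root.
This is linear in z: 1 + (0.938) z = 0  =>  z = -1/(0.938) = -1.066098,  |z| = 1.066098.
Moduli of all roots: 1.0661.
All moduli strictly greater than 1? Yes.
Verdict: Stationary.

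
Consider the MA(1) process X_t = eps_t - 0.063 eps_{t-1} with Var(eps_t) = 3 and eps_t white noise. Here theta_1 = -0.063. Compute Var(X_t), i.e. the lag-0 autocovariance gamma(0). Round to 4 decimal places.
\gamma(0) = 3.0119

For an MA(q) process X_t = eps_t + sum_i theta_i eps_{t-i} with
Var(eps_t) = sigma^2, the variance is
  gamma(0) = sigma^2 * (1 + sum_i theta_i^2).
  sum_i theta_i^2 = (-0.063)^2 = 0.003969.
  gamma(0) = 3 * (1 + 0.003969) = 3 * 1.003969 = 3.011907, which rounds to 3.0119.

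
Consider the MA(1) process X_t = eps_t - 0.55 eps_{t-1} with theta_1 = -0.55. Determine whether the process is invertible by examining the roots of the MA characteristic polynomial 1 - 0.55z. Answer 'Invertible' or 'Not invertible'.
\text{Invertible}

The MA(q) characteristic polynomial is P(z) = 1 - 0.55z.
Invertibility requires all roots to lie outside the unit circle, i.e. |z| > 1 for every root.
This is linear in z: 1 + (-0.55) z = 0  =>  z = -1/(-0.55) = 1.818182,  |z| = 1.818182.
Moduli of all roots: 1.8182.
All moduli strictly greater than 1? Yes.
Verdict: Invertible.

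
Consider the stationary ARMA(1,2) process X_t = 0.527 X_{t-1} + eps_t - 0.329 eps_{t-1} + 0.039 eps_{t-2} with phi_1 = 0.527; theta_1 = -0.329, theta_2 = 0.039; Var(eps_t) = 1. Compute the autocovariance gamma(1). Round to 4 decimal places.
\gamma(1) = 0.2414

Multiply the model equation by X_{t-k} and take expectations. With theta_0 = psi_0 = 1 and psi_j the MA(infinity) weights, this gives
  gamma(k) - sum_i phi_i gamma(k-i) = c_k,
  c_k = sigma^2 * sum_{j=k..q} theta_j psi_{j-k}   (c_k = 0 for k > q),
using gamma(-m) = gamma(m).
psi-weights needed (psi_j = theta_j + sum_i phi_i psi_{j-i}):
  psi_1 = theta_1 + phi_1 = -0.329 + (0.527) = 0.198
  psi_2 = theta_2 + phi_1 psi_1 = 0.039 + (0.527)(0.198) = 0.143346
Right-hand sides:
  c_0 = sigma^2 (1 + theta_1 psi_1 + theta_2 psi_2) = 1 * (1 + (-0.329)(0.198) + (0.039)(0.143346)) = 1 * 0.940448 = 0.940448
  c_1 = sigma^2 (theta_1 + theta_2 psi_1) = 1 * (-0.329 + (0.039)(0.198)) = -0.321278
  c_2 = sigma^2 theta_2 = 1 * (0.039) = 0.039
Equations for k = 0 and k = 1 (AR order 1):
  gamma(0) = phi_1 gamma(1) + c_0
  gamma(1) = phi_1 gamma(0) + c_1
Substituting the second into the first: gamma(0) (1 - phi_1^2) = c_0 + phi_1 c_1, so
  gamma(0) = (c_0 + phi_1 c_1) / (1 - phi_1^2) = (0.940448 + (0.527)(-0.321278)) / (1 - (0.527)^2) = 0.771135 / 0.722271 = 1.067653.
  gamma(1) = phi_1 gamma(0) + c_1 = (0.527)(1.067653) + (-0.321278) = 0.241375.
Therefore gamma(1) = 0.2414 (to 4 decimal places).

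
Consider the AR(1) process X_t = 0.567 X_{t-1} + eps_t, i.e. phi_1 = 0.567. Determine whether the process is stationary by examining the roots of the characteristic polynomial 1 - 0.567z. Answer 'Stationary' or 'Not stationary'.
\text{Stationary}

The AR(p) characteristic polynomial is P(z) = 1 - 0.567z.
Stationarity requires all roots to lie outside the unit circle, i.e. |z| > 1 for every root.
This is linear in z: 1 + (-0.567) z = 0  =>  z = -1/(-0.567) = 1.763668,  |z| = 1.763668.
Moduli of all roots: 1.7637.
All moduli strictly greater than 1? Yes.
Verdict: Stationary.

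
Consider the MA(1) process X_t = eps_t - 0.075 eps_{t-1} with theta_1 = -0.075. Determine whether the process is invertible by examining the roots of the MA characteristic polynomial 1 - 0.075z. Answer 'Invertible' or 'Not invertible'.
\text{Invertible}

The MA(q) characteristic polynomial is P(z) = 1 - 0.075z.
Invertibility requires all roots to lie outside the unit circle, i.e. |z| > 1 for every root.
This is linear in z: 1 + (-0.075) z = 0  =>  z = -1/(-0.075) = 13.333333,  |z| = 13.333333.
Moduli of all roots: 13.3333.
All moduli strictly greater than 1? Yes.
Verdict: Invertible.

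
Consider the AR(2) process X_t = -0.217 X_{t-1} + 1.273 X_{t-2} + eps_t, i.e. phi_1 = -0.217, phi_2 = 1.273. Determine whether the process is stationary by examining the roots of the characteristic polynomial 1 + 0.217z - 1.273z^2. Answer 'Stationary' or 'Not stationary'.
\text{Not stationary}

The AR(p) characteristic polynomial is P(z) = 1 + 0.217z - 1.273z^2.
Stationarity requires all roots to lie outside the unit circle, i.e. |z| > 1 for every root.
Set 1 + (0.217) z + (-1.273) z^2 = 0, i.e. a z^2 + b z + c = 0 with a = -1.273, b = 0.217, c = 1.
Discriminant D = b^2 - 4ac = (0.217)^2 - 4*(-1.273)*1 = 0.047089 - (-5.092) = 5.139089.
D >= 0, so the roots are real: z = (-b +/- sqrt(D)) / (2a) = (-0.217 +/- 2.266956) / (-2.546).
  z_1 = (-0.217 + 2.266956) / (-2.546) = -0.8052,   |z_1| = 0.8052.
  z_2 = (-0.217 - 2.266956) / (-2.546) = 0.9756,   |z_2| = 0.9756.
Moduli of all roots: 0.8052, 0.9756.
All moduli strictly greater than 1? No.
Verdict: Not stationary.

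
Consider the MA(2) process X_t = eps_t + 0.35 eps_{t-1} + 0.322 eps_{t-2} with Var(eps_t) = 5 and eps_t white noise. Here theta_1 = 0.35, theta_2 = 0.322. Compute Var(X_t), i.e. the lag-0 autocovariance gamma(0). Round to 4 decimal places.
\gamma(0) = 6.1309

For an MA(q) process X_t = eps_t + sum_i theta_i eps_{t-i} with
Var(eps_t) = sigma^2, the variance is
  gamma(0) = sigma^2 * (1 + sum_i theta_i^2).
  sum_i theta_i^2 = (0.35)^2 + (0.322)^2 = 0.1225 + 0.103684 = 0.226184.
  gamma(0) = 5 * (1 + 0.226184) = 5 * 1.226184 = 6.13092, which rounds to 6.1309.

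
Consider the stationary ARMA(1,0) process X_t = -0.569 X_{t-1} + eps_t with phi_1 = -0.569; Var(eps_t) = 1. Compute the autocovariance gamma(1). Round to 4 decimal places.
\gamma(1) = -0.8414

Multiply the model equation by X_{t-k} and take expectations. With theta_0 = psi_0 = 1 and psi_j the MA(infinity) weights, this gives
  gamma(k) - sum_i phi_i gamma(k-i) = c_k,
  c_k = sigma^2 * sum_{j=k..q} theta_j psi_{j-k}   (c_k = 0 for k > q),
using gamma(-m) = gamma(m).
Pure AR (q = 0): c_0 = sigma^2 = 1, c_k = 0 for k >= 1.
Equations for k = 0 and k = 1 (AR order 1):
  gamma(0) = phi_1 gamma(1) + c_0
  gamma(1) = phi_1 gamma(0) + c_1
Substituting the second into the first: gamma(0) (1 - phi_1^2) = c_0 + phi_1 c_1, so
  gamma(0) = c_0 / (1 - phi_1^2) = 1 / (1 - (-0.569)^2) = 1 / 0.676239 = 1.478767.
  gamma(1) = phi_1 gamma(0) = (-0.569)(1.478767) = -0.841418.
Therefore gamma(1) = -0.8414 (to 4 decimal places).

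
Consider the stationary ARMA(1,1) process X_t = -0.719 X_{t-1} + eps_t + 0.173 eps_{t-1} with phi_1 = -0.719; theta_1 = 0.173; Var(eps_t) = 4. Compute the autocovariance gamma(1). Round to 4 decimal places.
\gamma(1) = -3.9590

Multiply the model equation by X_{t-k} and take expectations. With theta_0 = psi_0 = 1 and psi_j the MA(infinity) weights, this gives
  gamma(k) - sum_i phi_i gamma(k-i) = c_k,
  c_k = sigma^2 * sum_{j=k..q} theta_j psi_{j-k}   (c_k = 0 for k > q),
using gamma(-m) = gamma(m).
psi-weights needed (psi_j = theta_j + sum_i phi_i psi_{j-i}):
  psi_1 = theta_1 + phi_1 = 0.173 + (-0.719) = -0.546
Right-hand sides:
  c_0 = sigma^2 (1 + theta_1 psi_1) = 4 * (1 + (0.173)(-0.546)) = 4 * 0.905542 = 3.622168
  c_1 = sigma^2 theta_1 = 4 * (0.173) = 0.692
  c_2 = 0
Equations for k = 0 and k = 1 (AR order 1):
  gamma(0) = phi_1 gamma(1) + c_0
  gamma(1) = phi_1 gamma(0) + c_1
Substituting the second into the first: gamma(0) (1 - phi_1^2) = c_0 + phi_1 c_1, so
  gamma(0) = (c_0 + phi_1 c_1) / (1 - phi_1^2) = (3.622168 + (-0.719)(0.692)) / (1 - (-0.719)^2) = 3.12462 / 0.483039 = 6.46867.
  gamma(1) = phi_1 gamma(0) + c_1 = (-0.719)(6.46867) + (0.692) = -3.958974.
Therefore gamma(1) = -3.9590 (to 4 decimal places).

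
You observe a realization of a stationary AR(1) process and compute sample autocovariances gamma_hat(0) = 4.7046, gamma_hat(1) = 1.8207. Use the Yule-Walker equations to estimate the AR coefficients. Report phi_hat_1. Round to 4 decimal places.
\hat\phi_{1} = 0.3870

The Yule-Walker equations for an AR(p) process read, in matrix form,
  Gamma_p phi = r_p,   with   (Gamma_p)_{ij} = gamma(|i - j|),
                       (r_p)_i = gamma(i),   i,j = 1..p.
Substitute the sample gammas (Toeplitz matrix and right-hand side of size 1):
  Gamma_p = [[4.7046]]
  r_p     = [1.8207]
With p = 1 this is the single equation gamma(0) phi_1 = gamma(1):
  phi_hat_1 = gamma(1) / gamma(0) = 1.8207 / 4.7046 = 0.3870.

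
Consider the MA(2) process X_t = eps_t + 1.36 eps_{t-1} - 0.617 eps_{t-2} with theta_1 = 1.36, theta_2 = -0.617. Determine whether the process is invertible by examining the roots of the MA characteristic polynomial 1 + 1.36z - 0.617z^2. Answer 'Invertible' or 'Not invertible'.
\text{Not invertible}

The MA(q) characteristic polynomial is P(z) = 1 + 1.36z - 0.617z^2.
Invertibility requires all roots to lie outside the unit circle, i.e. |z| > 1 for every root.
Set 1 + (1.36) z + (-0.617) z^2 = 0, i.e. a z^2 + b z + c = 0 with a = -0.617, b = 1.36, c = 1.
Discriminant D = b^2 - 4ac = (1.36)^2 - 4*(-0.617)*1 = 1.8496 - (-2.468) = 4.3176.
D >= 0, so the roots are real: z = (-b +/- sqrt(D)) / (2a) = (-1.36 +/- 2.077884) / (-1.234).
  z_1 = (-1.36 + 2.077884) / (-1.234) = -0.5818,   |z_1| = 0.5818.
  z_2 = (-1.36 - 2.077884) / (-1.234) = 2.786,   |z_2| = 2.786.
Moduli of all roots: 0.5818, 2.7860.
All moduli strictly greater than 1? No.
Verdict: Not invertible.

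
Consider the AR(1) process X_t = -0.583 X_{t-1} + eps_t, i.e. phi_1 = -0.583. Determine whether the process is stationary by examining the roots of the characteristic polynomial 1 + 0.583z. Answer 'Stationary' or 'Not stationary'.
\text{Stationary}

The AR(p) characteristic polynomial is P(z) = 1 + 0.583z.
Stationarity requires all roots to lie outside the unit circle, i.e. |z| > 1 for every root.
This is linear in z: 1 + (0.583) z = 0  =>  z = -1/(0.583) = -1.715266,  |z| = 1.715266.
Moduli of all roots: 1.7153.
All moduli strictly greater than 1? Yes.
Verdict: Stationary.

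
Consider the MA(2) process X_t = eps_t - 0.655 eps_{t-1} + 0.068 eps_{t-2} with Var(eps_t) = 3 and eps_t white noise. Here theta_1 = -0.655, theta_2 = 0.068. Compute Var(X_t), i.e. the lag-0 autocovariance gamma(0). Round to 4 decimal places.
\gamma(0) = 4.3009

For an MA(q) process X_t = eps_t + sum_i theta_i eps_{t-i} with
Var(eps_t) = sigma^2, the variance is
  gamma(0) = sigma^2 * (1 + sum_i theta_i^2).
  sum_i theta_i^2 = (-0.655)^2 + (0.068)^2 = 0.429025 + 0.004624 = 0.433649.
  gamma(0) = 3 * (1 + 0.433649) = 3 * 1.433649 = 4.300947, which rounds to 4.3009.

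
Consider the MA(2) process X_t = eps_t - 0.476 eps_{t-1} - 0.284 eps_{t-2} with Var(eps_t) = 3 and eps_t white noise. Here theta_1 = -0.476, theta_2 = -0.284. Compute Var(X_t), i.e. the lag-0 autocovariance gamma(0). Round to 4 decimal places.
\gamma(0) = 3.9217

For an MA(q) process X_t = eps_t + sum_i theta_i eps_{t-i} with
Var(eps_t) = sigma^2, the variance is
  gamma(0) = sigma^2 * (1 + sum_i theta_i^2).
  sum_i theta_i^2 = (-0.476)^2 + (-0.284)^2 = 0.226576 + 0.080656 = 0.307232.
  gamma(0) = 3 * (1 + 0.307232) = 3 * 1.307232 = 3.921696, which rounds to 3.9217.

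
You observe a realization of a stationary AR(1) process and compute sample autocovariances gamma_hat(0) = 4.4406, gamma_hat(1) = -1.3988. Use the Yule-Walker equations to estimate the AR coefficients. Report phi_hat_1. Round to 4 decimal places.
\hat\phi_{1} = -0.3150

The Yule-Walker equations for an AR(p) process read, in matrix form,
  Gamma_p phi = r_p,   with   (Gamma_p)_{ij} = gamma(|i - j|),
                       (r_p)_i = gamma(i),   i,j = 1..p.
Substitute the sample gammas (Toeplitz matrix and right-hand side of size 1):
  Gamma_p = [[4.4406]]
  r_p     = [-1.3988]
With p = 1 this is the single equation gamma(0) phi_1 = gamma(1):
  phi_hat_1 = gamma(1) / gamma(0) = -1.3988 / 4.4406 = -0.3150.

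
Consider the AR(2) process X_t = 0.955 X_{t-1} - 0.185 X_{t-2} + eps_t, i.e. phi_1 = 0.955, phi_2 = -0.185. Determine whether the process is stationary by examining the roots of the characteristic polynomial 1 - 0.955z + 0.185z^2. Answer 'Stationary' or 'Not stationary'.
\text{Stationary}

The AR(p) characteristic polynomial is P(z) = 1 - 0.955z + 0.185z^2.
Stationarity requires all roots to lie outside the unit circle, i.e. |z| > 1 for every root.
Set 1 + (-0.955) z + (0.185) z^2 = 0, i.e. a z^2 + b z + c = 0 with a = 0.185, b = -0.955, c = 1.
Discriminant D = b^2 - 4ac = (-0.955)^2 - 4*(0.185)*1 = 0.912025 - (0.74) = 0.172025.
D >= 0, so the roots are real: z = (-b +/- sqrt(D)) / (2a) = (0.955 +/- 0.414759) / (0.37).
  z_1 = (0.955 + 0.414759) / (0.37) = 3.7021,   |z_1| = 3.7021.
  z_2 = (0.955 - 0.414759) / (0.37) = 1.4601,   |z_2| = 1.4601.
Moduli of all roots: 3.7021, 1.4601.
All moduli strictly greater than 1? Yes.
Verdict: Stationary.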